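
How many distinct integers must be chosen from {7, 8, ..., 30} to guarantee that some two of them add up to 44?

17

Group the elements by complementary pair {x, 44−x}: {14,30}, {15,29}, {16,28}, …, giving 8 two-element pairs, the single value 22 (it cannot pair with itself since the integers are distinct), and 7 integers whose partner 44−x falls outside [7,30].
Pigeonhole: treating each of those 16 groups as a pigeonhole, one can pick one integer per group — 16 integers — with no two summing to 44.
The 17th integer lands in an occupied pair, forcing a sum of 44.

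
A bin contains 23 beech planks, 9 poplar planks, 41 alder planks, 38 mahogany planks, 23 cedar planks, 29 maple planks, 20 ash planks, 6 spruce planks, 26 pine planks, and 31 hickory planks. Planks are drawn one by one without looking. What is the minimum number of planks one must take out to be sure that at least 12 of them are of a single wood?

An adversary could hand out at most 11 planks per wood (poplar, spruce run out sooner): 11 + 9 + 11 + 11 + 11 + 11 + 11 + 6 + 11 + 11 = 103 planks and still no wood has 12.
By pigeonhole, one more plank lands in a wood already at 11, so 104 draws are enough and 103 are not.

104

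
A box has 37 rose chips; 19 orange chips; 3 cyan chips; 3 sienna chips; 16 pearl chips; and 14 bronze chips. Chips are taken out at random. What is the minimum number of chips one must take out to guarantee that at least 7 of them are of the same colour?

An adversary could hand out at most 6 chips per colour (cyan, sienna run out sooner): 6 + 6 + 3 + 3 + 6 + 6 = 30 chips and still no colour has 7.
One more chip lands in a colour already at 6, so 31 draws are enough and 30 are not.

31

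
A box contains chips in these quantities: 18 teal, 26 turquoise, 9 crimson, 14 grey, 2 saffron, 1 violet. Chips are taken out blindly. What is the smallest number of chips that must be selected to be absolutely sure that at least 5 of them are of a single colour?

An adversary could hand out at most 4 chips per colour (saffron, violet run out sooner): 4 + 4 + 4 + 4 + 2 + 1 = 19 chips and still no colour has 5.
By the pigeonhole principle, one more chip lands in a colour already at 4, so 20 draws are enough and 19 are not.

20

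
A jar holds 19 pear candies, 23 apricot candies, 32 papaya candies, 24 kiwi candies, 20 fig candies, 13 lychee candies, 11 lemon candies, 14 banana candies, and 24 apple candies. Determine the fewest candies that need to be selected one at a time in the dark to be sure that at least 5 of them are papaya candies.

153

In the worst case for collecting papaya candies, every non-papaya candy comes out first.
There are 19 + 23 + 24 + 20 + 13 + 11 + 14 + 24 = 148 non-papaya candies altogether.
After those, each further candy must be papaya, so 148 + 5 = 153 draws guarantee 5 papaya candies.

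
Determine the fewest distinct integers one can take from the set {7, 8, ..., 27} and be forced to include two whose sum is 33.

A set avoiding the sum 33 can contain at most one of each pair {x, 33−x}, plus the 1 element whose complement lies outside the range.
The integers 17, …, 27 (11 of them) are such a set: any two sum to at least 17+18 = 35 > 33.
Any 12th integer completes one of the 10 pairs, so 12 choices force a sum of 33.

12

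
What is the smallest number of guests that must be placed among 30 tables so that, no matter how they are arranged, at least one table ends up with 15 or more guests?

421

With 420 guests one could put exactly 14 in each of the 30 tables, and no table would reach 15.
One more guest must land in a table that already has 14, giving it 15.
So 30 × 14 + 1 = 421 guests are required.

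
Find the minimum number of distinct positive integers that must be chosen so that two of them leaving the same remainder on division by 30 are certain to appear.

By the pigeonhole principle, the 30 residue classes mod 30 are the pigeonholes.
With 30 integers one could put 1 in each residue class and have no class reach 2.
The 31st integer pushes some class to 2, so 30·1 + 1 = 31.

31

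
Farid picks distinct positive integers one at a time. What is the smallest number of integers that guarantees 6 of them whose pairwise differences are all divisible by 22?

Integers whose pairwise differences are multiples of 22 are exactly those sharing a remainder mod 22. Pigeonhole: the 22 residue classes mod 22 are the pigeonholes.
With 110 integers one could put 5 in each residue class and have no class reach 6.
The 111th integer pushes some class to 6, so 22·5 + 1 = 111.

111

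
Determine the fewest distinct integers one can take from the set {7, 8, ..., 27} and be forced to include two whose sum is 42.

A set avoiding the sum 42 can contain at most one of each pair {x, 42−x}, plus the 9 elements whose complement lies outside the range or equal to its own complement.
The integers 7, …, 21 (15 of them) are such a set: any two sum to at least 7+8 = 15 and at most 20+21 = 41 < 42.
By the pigeonhole principle, any 16th integer completes one of the 6 pairs, so 16 choices force a sum of 42.

16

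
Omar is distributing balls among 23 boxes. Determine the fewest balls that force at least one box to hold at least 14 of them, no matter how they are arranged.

300

With 299 balls one could put exactly 13 in each of the 23 boxes, and no box would reach 14.
Pigeonhole: one more ball must land in a box that already has 13, giving it 14.
So 23 × 13 + 1 = 300 balls are required.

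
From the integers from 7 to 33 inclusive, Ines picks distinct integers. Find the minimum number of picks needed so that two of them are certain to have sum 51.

Two chosen integers sum to 51 exactly when both halves of some pair {x, 51−x} with 18 ≤ x ≤ 51−x ≤ 33 are chosen — 8 such pairs.
The remaining 11 elements (those with no distinct partner in range) can never complete a 51-sum, so the worst case takes all of them and one from each pair: 11 + 8 = 19.
By pigeonhole, the 20th integer has to be the second member of some pair, so 19 + 1 = 20.

20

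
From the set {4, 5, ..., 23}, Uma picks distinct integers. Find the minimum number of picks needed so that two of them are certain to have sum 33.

14

Group the elements by complementary pair {x, 33−x}: {10,23}, {11,22}, {12,21}, …, giving 7 two-element pairs and 6 integers whose partner 33−x falls outside [4,23].
By pigeonhole, treating each of those 13 groups as a pigeonhole, one can pick one integer per group — 13 integers — with no two summing to 33.
The 14th integer lands in an occupied pair, forcing a sum of 33.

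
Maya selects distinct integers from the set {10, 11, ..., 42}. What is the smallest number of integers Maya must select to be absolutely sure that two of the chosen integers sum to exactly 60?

A set avoiding the sum 60 can contain at most one of each pair {x, 60−x}, plus the 9 elements whose complement lies outside the range or equal to its own complement.
The integers 10, …, 30 (21 of them) are such a set: any two sum to at least 10+11 = 21 and at most 29+30 = 59 < 60.
Pigeonhole: any 22nd integer completes one of the 12 pairs, so 22 choices force a sum of 60.

22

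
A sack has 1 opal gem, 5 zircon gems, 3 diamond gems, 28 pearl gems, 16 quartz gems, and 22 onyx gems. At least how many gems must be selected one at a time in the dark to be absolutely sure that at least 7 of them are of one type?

Pigeonhole: the 6 types are the holes; the gems drawn are the pigeons.
To avoid 7 of any one type, the worst case takes at most 6 of each type, or every gem of a type that has fewer than 6.
That gives 1 + 5 + 3 + 6 + 6 + 6 = 27 gems with no type reaching 7.
The next gem forces some type to 7, so 27 + 1 = 28.

28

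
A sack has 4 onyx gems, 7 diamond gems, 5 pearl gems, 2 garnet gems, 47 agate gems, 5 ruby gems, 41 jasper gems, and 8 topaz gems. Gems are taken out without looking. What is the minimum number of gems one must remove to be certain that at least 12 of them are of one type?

54

By pigeonhole, the 8 types are the holes; the gems drawn are the pigeons.
To avoid 12 of any one type, the worst case takes at most 11 of each type, or every gem of a type that has fewer than 11.
That gives 4 + 7 + 5 + 2 + 11 + 5 + 11 + 8 = 53 gems with no type reaching 12.
The next gem forces some type to 12, so 53 + 1 = 54.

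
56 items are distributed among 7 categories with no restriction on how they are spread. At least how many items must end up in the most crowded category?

By pigeonhole, the 7 categories are the holes and the 56 items are the pigeons.
If every category held at most 7 items, the total would be at most 7 × 7 = 49, which is less than 56.
So some category holds at least ⌈56/7⌉ = 8 items.

8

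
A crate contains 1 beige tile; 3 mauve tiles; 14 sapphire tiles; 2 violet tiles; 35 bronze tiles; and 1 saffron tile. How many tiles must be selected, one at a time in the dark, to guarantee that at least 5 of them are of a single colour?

Put each drawn tile into a box by colour. The largest draw with every box below 5 takes min(count, 4) from each colour; colours with fewer than 4 contribute all they have.
Σ min(cᵢ, 4) = 1 + 3 + 4 + 2 + 4 + 1 = 15.
Draw number 15 + 1 = 16 must push one box to 5.

16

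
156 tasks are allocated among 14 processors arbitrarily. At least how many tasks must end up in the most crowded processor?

12

The 14 processors are the holes and the 156 tasks are the pigeons.
If every processor held at most 11 tasks, the total would be at most 14 × 11 = 154, which is less than 156.
So some processor holds at least ⌈156/14⌉ = 12 tasks.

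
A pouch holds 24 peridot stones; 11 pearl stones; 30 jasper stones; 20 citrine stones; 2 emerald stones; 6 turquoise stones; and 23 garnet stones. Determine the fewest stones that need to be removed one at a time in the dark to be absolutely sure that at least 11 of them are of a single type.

59

An adversary could hand out at most 10 stones per type (emerald, turquoise run out sooner): 10 + 10 + 10 + 10 + 2 + 6 + 10 = 58 stones and still no type has 11.
By pigeonhole, one more stone lands in a type already at 10, so 59 draws are enough and 58 are not.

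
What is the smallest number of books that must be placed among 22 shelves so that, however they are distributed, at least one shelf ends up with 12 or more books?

With 242 books one could put exactly 11 in each of the 22 shelves, and no shelf would reach 12.
By pigeonhole, one more book must land in a shelf that already has 11, giving it 12.
So 22 × 11 + 1 = 243 books are required.

243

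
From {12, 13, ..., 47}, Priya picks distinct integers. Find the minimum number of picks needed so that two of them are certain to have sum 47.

25

Group the elements by complementary pair {x, 47−x}: {12,35}, {13,34}, {14,33}, …, giving 12 two-element pairs and 12 integers whose partner 47−x falls outside [12,47].
Treating each of those 24 groups as a pigeonhole, one can pick one integer per group — 24 integers — with no two summing to 47.
The 25th integer lands in an occupied pair, forcing a sum of 47.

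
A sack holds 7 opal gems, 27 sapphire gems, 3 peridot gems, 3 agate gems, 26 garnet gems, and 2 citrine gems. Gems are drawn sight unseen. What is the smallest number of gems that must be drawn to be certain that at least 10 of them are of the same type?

34

Put each drawn gem into a box by type. The largest draw with every box below 10 takes min(count, 9) from each type; types with fewer than 9 contribute all they have.
Σ min(cᵢ, 9) = 7 + 9 + 3 + 3 + 9 + 2 = 33.
Draw number 33 + 1 = 34 must push one box to 10.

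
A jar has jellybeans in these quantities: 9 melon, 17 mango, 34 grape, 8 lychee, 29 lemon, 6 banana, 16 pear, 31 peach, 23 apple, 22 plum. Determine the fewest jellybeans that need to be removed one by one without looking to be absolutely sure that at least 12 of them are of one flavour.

101

By the pigeonhole principle, put each drawn jellybean into a box by flavour. The largest draw with every box below 12 takes min(count, 11) from each flavour; flavours with fewer than 11 contribute all they have.
Σ min(cᵢ, 11) = 9 + 11 + 11 + 8 + 11 + 6 + 11 + 11 + 11 + 11 = 100.
Draw number 100 + 1 = 101 must push one box to 12.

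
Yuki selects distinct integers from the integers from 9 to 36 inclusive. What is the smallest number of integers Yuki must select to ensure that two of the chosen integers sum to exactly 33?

Two chosen integers sum to 33 exactly when both halves of some pair {x, 33−x} with 9 ≤ x ≤ 33−x ≤ 24 are chosen — 8 such pairs.
The remaining 12 elements (those with no distinct partner in range) can never complete a 33-sum, so the worst case takes all of them and one from each pair: 12 + 8 = 20.
By pigeonhole, the 21st integer has to be the second member of some pair, so 20 + 1 = 21.

21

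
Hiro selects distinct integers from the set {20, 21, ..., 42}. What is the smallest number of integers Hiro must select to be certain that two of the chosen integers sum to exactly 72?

Two chosen integers sum to 72 exactly when both halves of some pair {x, 72−x} with 30 ≤ x ≤ 72−x ≤ 42 are chosen — 6 such pairs.
The remaining 11 elements (those with no distinct partner in range) can never complete a 72-sum, so the worst case takes all of them and one from each pair: 11 + 6 = 17.
The 18th integer has to be the second member of some pair, so 17 + 1 = 18.

18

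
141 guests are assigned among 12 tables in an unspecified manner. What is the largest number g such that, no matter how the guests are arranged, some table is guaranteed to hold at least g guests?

The 12 tables are the holes and the 141 guests are the pigeons.
If every table held at most 11 guests, the total would be at most 12 × 11 = 132, which is less than 141.
So some table holds at least ⌈141/12⌉ = 12 guests.

12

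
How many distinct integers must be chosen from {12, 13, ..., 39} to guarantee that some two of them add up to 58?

Group the elements by complementary pair {x, 58−x}: {19,39}, {20,38}, {21,37}, …, giving 10 two-element pairs, the single value 29 (it cannot pair with itself since the integers are distinct), and 7 integers whose partner 58−x falls outside [12,39].
Treating each of those 18 groups as a pigeonhole, one can pick one integer per group — 18 integers — with no two summing to 58.
The 19th integer lands in an occupied pair, forcing a sum of 58.

19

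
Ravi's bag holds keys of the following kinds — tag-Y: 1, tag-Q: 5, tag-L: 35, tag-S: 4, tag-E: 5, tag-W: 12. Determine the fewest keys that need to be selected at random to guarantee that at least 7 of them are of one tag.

28

An adversary could hand out at most 6 keys per tag (4 tags run out sooner): 1 + 5 + 6 + 4 + 5 + 6 = 27 keys and still no tag has 7.
By pigeonhole, one more key lands in a tag already at 6, so 28 draws are enough and 27 are not.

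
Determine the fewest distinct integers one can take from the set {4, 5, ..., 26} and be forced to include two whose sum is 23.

Group the elements by complementary pair {x, 23−x}: {4,19}, {5,18}, {6,17}, …, giving 8 two-element pairs and 7 integers whose partner 23−x falls outside [4,26].
Treating each of those 15 groups as a pigeonhole, one can pick one integer per group — 15 integers — with no two summing to 23.
The 16th integer lands in an occupied pair, forcing a sum of 23.

16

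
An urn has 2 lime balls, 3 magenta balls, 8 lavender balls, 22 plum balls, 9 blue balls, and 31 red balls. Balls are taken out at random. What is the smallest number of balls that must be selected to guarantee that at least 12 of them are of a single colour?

An adversary could hand out at most 11 balls per colour (4 colours run out sooner): 2 + 3 + 8 + 11 + 9 + 11 = 44 balls and still no colour has 12.
Pigeonhole: one more ball lands in a colour already at 11, so 45 draws are enough and 44 are not.

45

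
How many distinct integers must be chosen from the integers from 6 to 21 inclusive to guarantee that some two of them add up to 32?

12

A set avoiding the sum 32 can contain at most one of each pair {x, 32−x}, plus the 6 elements whose complement lies outside the range or equal to its own complement.
The integers 6, …, 16 (11 of them) are such a set: any two sum to at least 6+7 = 13 and at most 15+16 = 31 < 32.
Any 12th integer completes one of the 5 pairs, so 12 choices force a sum of 32.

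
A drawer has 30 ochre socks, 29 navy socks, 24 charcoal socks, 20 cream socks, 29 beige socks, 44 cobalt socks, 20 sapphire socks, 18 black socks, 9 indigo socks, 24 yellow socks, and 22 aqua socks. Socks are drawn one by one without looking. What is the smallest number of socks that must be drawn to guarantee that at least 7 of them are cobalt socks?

232

In the worst case for collecting cobalt socks, every non-cobalt sock comes out first.
There are 30 + 29 + 24 + 20 + 29 + 20 + 18 + 9 + 24 + 22 = 225 non-cobalt socks altogether.
After those, each further sock must be cobalt, so 225 + 7 = 232 draws guarantee 7 cobalt socks.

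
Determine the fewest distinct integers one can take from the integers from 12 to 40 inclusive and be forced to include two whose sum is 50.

Group the elements by complementary pair {x, 50−x}: {12,38}, {13,37}, {14,36}, …, giving 13 two-element pairs, the single value 25 (it cannot pair with itself since the integers are distinct), and 2 integers whose partner 50−x falls outside [12,40].
By the pigeonhole principle, treating each of those 16 groups as a pigeonhole, one can pick one integer per group — 16 integers — with no two summing to 50.
The 17th integer lands in an occupied pair, forcing a sum of 50.

17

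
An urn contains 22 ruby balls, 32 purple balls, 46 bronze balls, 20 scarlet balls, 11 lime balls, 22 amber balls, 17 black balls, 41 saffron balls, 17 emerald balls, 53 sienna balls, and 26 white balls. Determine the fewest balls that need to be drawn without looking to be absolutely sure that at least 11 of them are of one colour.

111

Put each drawn ball into a box by colour. The largest draw with every box below 11 takes min(count, 10) from each colour.
Σ min(cᵢ, 10) = 10 + 10 + 10 + 10 + 10 + 10 + 10 + 10 + 10 + 10 + 10 = 110.
Draw number 110 + 1 = 111 must push one box to 11.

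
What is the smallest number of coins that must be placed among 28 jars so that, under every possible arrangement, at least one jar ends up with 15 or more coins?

With 392 coins one could put exactly 14 in each of the 28 jars, and no jar would reach 15.
By pigeonhole, one more coin must land in a jar that already has 14, giving it 15.
So 28 × 14 + 1 = 393 coins are required.

393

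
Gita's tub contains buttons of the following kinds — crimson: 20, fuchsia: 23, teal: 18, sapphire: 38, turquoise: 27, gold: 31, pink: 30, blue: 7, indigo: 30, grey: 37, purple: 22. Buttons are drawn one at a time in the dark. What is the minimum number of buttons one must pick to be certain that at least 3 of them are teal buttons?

268

In the worst case for collecting teal buttons, every non-teal button comes out first.
There are 20 + 23 + 38 + 27 + 31 + 30 + 7 + 30 + 37 + 22 = 265 non-teal buttons altogether.
After those, each further button must be teal, so 265 + 3 = 268 draws guarantee 3 teal buttons.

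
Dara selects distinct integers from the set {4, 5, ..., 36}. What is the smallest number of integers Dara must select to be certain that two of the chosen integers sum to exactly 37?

A set avoiding the sum 37 can contain at most one of each pair {x, 37−x}, plus the 3 elements whose complement lies outside the range.
The integers 19, …, 36 (18 of them) are such a set: any two sum to at least 19+20 = 39 > 37.
By pigeonhole, any 19th integer completes one of the 15 pairs, so 19 choices force a sum of 37.

19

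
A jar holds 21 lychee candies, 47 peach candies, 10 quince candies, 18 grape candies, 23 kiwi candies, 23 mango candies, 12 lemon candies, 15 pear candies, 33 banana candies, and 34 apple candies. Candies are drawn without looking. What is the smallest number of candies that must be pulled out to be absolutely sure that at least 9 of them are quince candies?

235

In the worst case for collecting quince candies, every non-quince candy comes out first.
There are 21 + 47 + 18 + 23 + 23 + 12 + 15 + 33 + 34 = 226 non-quince candies altogether.
After those, each further candy must be quince, so 226 + 9 = 235 draws guarantee 9 quince candies.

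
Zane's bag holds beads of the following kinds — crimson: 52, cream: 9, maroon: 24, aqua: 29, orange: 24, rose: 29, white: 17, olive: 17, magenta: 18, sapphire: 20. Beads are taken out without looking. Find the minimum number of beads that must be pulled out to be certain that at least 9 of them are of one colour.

By pigeonhole, the 10 colours are the holes; the beads drawn are the pigeons.
To avoid 9 of any one colour, the worst case takes at most 8 of each colour.
That gives 8 + 8 + 8 + 8 + 8 + 8 + 8 + 8 + 8 + 8 = 80 beads with no colour reaching 9.
The next bead forces some colour to 9, so 80 + 1 = 81.

81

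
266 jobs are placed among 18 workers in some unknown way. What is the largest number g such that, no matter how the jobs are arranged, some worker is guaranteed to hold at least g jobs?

By the pigeonhole principle, the 18 workers are the holes and the 266 jobs are the pigeons.
If every worker held at most 14 jobs, the total would be at most 18 × 14 = 252, which is less than 266.
So some worker holds at least ⌈266/18⌉ = 15 jobs.

15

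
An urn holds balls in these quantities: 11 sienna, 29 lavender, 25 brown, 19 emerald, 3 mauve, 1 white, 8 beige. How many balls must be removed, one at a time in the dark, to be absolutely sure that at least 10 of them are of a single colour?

By the pigeonhole principle, the 7 colours are the holes; the balls drawn are the pigeons.
To avoid 10 of any one colour, the worst case takes at most 9 of each colour, or every ball of a colour that has fewer than 9.
That gives 9 + 9 + 9 + 9 + 3 + 1 + 8 = 48 balls with no colour reaching 10.
The next ball forces some colour to 10, so 48 + 1 = 49.

49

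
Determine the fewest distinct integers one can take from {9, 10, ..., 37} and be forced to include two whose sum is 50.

A set avoiding the sum 50 can contain at most one of each pair {x, 50−x}, plus the 5 elements whose complement lies outside the range or equal to its own complement.
The integers 9, …, 25 (17 of them) are such a set: any two sum to at least 9+10 = 19 and at most 24+25 = 49 < 50.
Any 18th integer completes one of the 12 pairs, so 18 choices force a sum of 50.

18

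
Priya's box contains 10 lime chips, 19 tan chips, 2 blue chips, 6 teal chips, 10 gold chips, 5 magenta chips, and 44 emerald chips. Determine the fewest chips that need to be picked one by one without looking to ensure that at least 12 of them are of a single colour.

An adversary could hand out at most 11 chips per colour (5 colours run out sooner): 10 + 11 + 2 + 6 + 10 + 5 + 11 = 55 chips and still no colour has 12.
By pigeonhole, one more chip lands in a colour already at 11, so 56 draws are enough and 55 are not.

56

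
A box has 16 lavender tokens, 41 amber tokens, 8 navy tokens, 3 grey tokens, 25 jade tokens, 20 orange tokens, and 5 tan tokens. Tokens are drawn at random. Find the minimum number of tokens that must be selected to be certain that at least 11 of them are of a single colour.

57

Put each drawn token into a box by colour. The largest draw with every box below 11 takes min(count, 10) from each colour; colours with fewer than 10 contribute all they have.
Σ min(cᵢ, 10) = 10 + 10 + 8 + 3 + 10 + 10 + 5 = 56.
Draw number 56 + 1 = 57 must push one box to 11.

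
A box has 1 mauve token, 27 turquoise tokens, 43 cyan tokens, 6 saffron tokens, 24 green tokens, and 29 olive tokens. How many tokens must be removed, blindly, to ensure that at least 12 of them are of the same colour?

Pigeonhole: put each drawn token into a box by colour. The largest draw with every box below 12 takes min(count, 11) from each colour; colours with fewer than 11 contribute all they have.
Σ min(cᵢ, 11) = 1 + 11 + 11 + 6 + 11 + 11 = 51.
Draw number 51 + 1 = 52 must push one box to 12.

52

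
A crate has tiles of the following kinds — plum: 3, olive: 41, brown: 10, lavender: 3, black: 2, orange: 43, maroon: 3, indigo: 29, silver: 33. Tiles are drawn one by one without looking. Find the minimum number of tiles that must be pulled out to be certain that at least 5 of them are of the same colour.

An adversary could hand out at most 4 tiles per colour (4 colours run out sooner): 3 + 4 + 4 + 3 + 2 + 4 + 3 + 4 + 4 = 31 tiles and still no colour has 5.
Pigeonhole: one more tile lands in a colour already at 4, so 32 draws are enough and 31 are not.

32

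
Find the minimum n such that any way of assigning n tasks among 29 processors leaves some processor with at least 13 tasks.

349

With 348 tasks one could put exactly 12 in each of the 29 processors, and no processor would reach 13.
One more task must land in a processor that already has 12, giving it 13.
So 29 × 12 + 1 = 349 tasks are required.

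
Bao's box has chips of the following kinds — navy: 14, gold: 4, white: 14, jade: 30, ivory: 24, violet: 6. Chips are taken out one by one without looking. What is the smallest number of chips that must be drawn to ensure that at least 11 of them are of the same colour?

51

By pigeonhole, the 6 colours are the holes; the chips drawn are the pigeons.
To avoid 11 of any one colour, the worst case takes at most 10 of each colour, or every chip of a colour that has fewer than 10.
That gives 10 + 4 + 10 + 10 + 10 + 6 = 50 chips with no colour reaching 11.
The next chip forces some colour to 11, so 50 + 1 = 51.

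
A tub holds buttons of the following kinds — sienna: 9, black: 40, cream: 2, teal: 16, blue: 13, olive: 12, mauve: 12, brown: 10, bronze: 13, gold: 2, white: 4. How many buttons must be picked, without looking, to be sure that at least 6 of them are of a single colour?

An adversary could hand out at most 5 buttons per colour (cream, gold, white run out sooner): 5 + 5 + 2 + 5 + 5 + 5 + 5 + 5 + 5 + 2 + 4 = 48 buttons and still no colour has 6.
One more button lands in a colour already at 5, so 49 draws are enough and 48 are not.

49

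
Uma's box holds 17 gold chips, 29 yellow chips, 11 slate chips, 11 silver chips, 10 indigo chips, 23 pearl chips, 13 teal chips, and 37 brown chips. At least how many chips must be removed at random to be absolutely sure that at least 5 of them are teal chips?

143

In the worst case for collecting teal chips, every non-teal chip comes out first.
There are 17 + 29 + 11 + 11 + 10 + 23 + 37 = 138 non-teal chips altogether.
After those, each further chip must be teal, so 138 + 5 = 143 draws guarantee 5 teal chips.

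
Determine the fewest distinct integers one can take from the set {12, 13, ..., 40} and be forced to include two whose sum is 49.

Group the elements by complementary pair {x, 49−x}: {12,37}, {13,36}, {14,35}, …, giving 13 two-element pairs and 3 integers whose partner 49−x falls outside [12,40].
Treating each of those 16 groups as a pigeonhole, one can pick one integer per group — 16 integers — with no two summing to 49.
The 17th integer lands in an occupied pair, forcing a sum of 49.

17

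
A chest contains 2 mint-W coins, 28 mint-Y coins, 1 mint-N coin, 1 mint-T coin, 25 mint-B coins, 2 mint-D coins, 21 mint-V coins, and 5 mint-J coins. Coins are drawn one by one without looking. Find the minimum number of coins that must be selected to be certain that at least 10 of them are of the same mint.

39

An adversary could hand out at most 9 coins per mint (5 mints run out sooner): 2 + 9 + 1 + 1 + 9 + 2 + 9 + 5 = 38 coins and still no mint has 10.
One more coin lands in a mint already at 9, so 39 draws are enough and 38 are not.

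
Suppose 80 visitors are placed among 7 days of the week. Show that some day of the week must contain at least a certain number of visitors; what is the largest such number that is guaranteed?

The 7 days of the week are the holes and the 80 visitors are the pigeons.
If every day of the week held at most 11 visitors, the total would be at most 7 × 11 = 77, which is less than 80.
So some day of the week holds at least ⌈80/7⌉ = 12 visitors.

12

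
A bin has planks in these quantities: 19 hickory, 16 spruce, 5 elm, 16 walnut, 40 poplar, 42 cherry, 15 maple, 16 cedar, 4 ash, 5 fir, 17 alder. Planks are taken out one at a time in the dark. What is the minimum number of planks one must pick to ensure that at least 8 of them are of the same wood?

71

An adversary could hand out at most 7 planks per wood (elm, ash, fir run out sooner): 7 + 7 + 5 + 7 + 7 + 7 + 7 + 7 + 4 + 5 + 7 = 70 planks and still no wood has 8.
By pigeonhole, one more plank lands in a wood already at 7, so 71 draws are enough and 70 are not.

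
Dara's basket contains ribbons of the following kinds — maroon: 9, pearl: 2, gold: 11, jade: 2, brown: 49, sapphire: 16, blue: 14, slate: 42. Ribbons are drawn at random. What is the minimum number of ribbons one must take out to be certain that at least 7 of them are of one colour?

The 8 colours are the holes; the ribbons drawn are the pigeons.
To avoid 7 of any one colour, the worst case takes at most 6 of each colour, or every ribbon of a colour that has fewer than 6.
That gives 6 + 2 + 6 + 2 + 6 + 6 + 6 + 6 = 40 ribbons with no colour reaching 7.
The next ribbon forces some colour to 7, so 40 + 1 = 41.

41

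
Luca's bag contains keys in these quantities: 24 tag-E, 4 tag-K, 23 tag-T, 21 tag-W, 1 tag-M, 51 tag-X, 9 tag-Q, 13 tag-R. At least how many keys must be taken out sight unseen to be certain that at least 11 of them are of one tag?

65

The 8 tags are the holes; the keys drawn are the pigeons.
To avoid 11 of any one tag, the worst case takes at most 10 of each tag, or every key of a tag that has fewer than 10.
That gives 10 + 4 + 10 + 10 + 1 + 10 + 9 + 10 = 64 keys with no tag reaching 11.
The next key forces some tag to 11, so 64 + 1 = 65.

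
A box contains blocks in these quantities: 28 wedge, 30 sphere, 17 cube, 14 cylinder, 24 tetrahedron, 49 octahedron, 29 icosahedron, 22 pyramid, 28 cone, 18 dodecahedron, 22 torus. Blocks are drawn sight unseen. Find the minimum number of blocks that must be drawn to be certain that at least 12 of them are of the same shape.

122

By pigeonhole, put each drawn block into a box by shape. The largest draw with every box below 12 takes min(count, 11) from each shape.
Σ min(cᵢ, 11) = 11 + 11 + 11 + 11 + 11 + 11 + 11 + 11 + 11 + 11 + 11 = 121.
Draw number 121 + 1 = 122 must push one box to 12.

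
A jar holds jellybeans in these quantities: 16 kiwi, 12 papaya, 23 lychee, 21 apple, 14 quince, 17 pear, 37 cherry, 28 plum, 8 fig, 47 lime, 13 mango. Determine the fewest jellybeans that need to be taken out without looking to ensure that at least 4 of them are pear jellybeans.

In the worst case for collecting pear jellybeans, every non-pear jellybean comes out first.
There are 16 + 12 + 23 + 21 + 14 + 37 + 28 + 8 + 47 + 13 = 219 non-pear jellybeans altogether.
After those, each further jellybean must be pear, so 219 + 4 = 223 draws guarantee 4 pear jellybeans.

223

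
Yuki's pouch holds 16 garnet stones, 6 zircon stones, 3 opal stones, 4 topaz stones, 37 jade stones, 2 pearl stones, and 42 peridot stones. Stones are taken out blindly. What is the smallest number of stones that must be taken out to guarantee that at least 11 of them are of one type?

46

By the pigeonhole principle, the 7 types are the holes; the stones drawn are the pigeons.
To avoid 11 of any one type, the worst case takes at most 10 of each type, or every stone of a type that has fewer than 10.
That gives 10 + 6 + 3 + 4 + 10 + 2 + 10 = 45 stones with no type reaching 11.
The next stone forces some type to 11, so 45 + 1 = 46.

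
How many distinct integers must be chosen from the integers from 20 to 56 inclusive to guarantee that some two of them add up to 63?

Group the elements by complementary pair {x, 63−x}: {20,43}, {21,42}, {22,41}, …, giving 12 two-element pairs and 13 integers whose partner 63−x falls outside [20,56].
Treating each of those 25 groups as a pigeonhole, one can pick one integer per group — 25 integers — with no two summing to 63.
The 26th integer lands in an occupied pair, forcing a sum of 63.

26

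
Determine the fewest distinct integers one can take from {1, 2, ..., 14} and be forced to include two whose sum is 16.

9

Two chosen integers sum to 16 exactly when both halves of some pair {x, 16−x} with 2 ≤ x ≤ 16−x ≤ 14 are chosen — 6 such pairs.
The remaining 2 elements (those with no distinct partner in range) can never complete a 16-sum, so the worst case takes all of them and one from each pair: 2 + 6 = 8.
The 9th integer has to be the second member of some pair, so 8 + 1 = 9.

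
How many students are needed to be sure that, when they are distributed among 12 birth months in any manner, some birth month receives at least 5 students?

With 48 students one could put exactly 4 in each of the 12 birth months, and no birth month would reach 5.
By pigeonhole, one more student must land in a birth month that already has 4, giving it 5.
So 12 × 4 + 1 = 49 students are required.

49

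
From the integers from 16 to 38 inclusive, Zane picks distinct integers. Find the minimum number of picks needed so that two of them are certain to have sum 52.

14

A set avoiding the sum 52 can contain at most one of each pair {x, 52−x}, plus the 3 elements whose complement lies outside the range or equal to its own complement.
The integers 26, …, 38 (13 of them) are such a set: any two sum to at least 26+27 = 53 > 52.
Pigeonhole: any 14th integer completes one of the 10 pairs, so 14 choices force a sum of 52.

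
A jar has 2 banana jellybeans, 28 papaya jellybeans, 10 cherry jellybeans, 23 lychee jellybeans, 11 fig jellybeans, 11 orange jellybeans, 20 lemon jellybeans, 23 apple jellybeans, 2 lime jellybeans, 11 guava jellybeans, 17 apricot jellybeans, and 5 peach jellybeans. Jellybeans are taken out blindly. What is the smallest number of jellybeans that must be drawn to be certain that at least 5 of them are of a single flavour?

45

By the pigeonhole principle, put each drawn jellybean into a box by flavour. The largest draw with every box below 5 takes min(count, 4) from each flavour; flavours with fewer than 4 contribute all they have.
Σ min(cᵢ, 4) = 2 + 4 + 4 + 4 + 4 + 4 + 4 + 4 + 2 + 4 + 4 + 4 = 44.
Draw number 44 + 1 = 45 must push one box to 5.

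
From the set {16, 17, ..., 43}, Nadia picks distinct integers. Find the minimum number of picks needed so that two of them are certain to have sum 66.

19

Two chosen integers sum to 66 exactly when both halves of some pair {x, 66−x} with 23 ≤ x ≤ 66−x ≤ 43 are chosen — 10 such pairs.
The remaining 8 elements (those with no distinct partner in range) can never complete a 66-sum, so the worst case takes all of them and one from each pair: 8 + 10 = 18.
By pigeonhole, the 19th integer has to be the second member of some pair, so 18 + 1 = 19.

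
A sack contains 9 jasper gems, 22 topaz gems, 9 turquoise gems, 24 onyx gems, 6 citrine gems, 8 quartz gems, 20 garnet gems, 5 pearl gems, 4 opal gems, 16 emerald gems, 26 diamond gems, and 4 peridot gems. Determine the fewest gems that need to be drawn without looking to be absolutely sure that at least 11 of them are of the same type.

96

Put each drawn gem into a box by type. The largest draw with every box below 11 takes min(count, 10) from each type; types with fewer than 10 contribute all they have.
Σ min(cᵢ, 10) = 9 + 10 + 9 + 10 + 6 + 8 + 10 + 5 + 4 + 10 + 10 + 4 = 95.
Draw number 95 + 1 = 96 must push one box to 11.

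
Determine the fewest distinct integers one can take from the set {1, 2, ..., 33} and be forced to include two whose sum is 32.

19

Two chosen integers sum to 32 exactly when both halves of some pair {x, 32−x} with 1 ≤ x ≤ 32−x ≤ 31 are chosen — 15 such pairs.
The remaining 3 elements (those with no distinct partner in range) can never complete a 32-sum, so the worst case takes all of them and one from each pair: 3 + 15 = 18.
Pigeonhole: the 19th integer has to be the second member of some pair, so 18 + 1 = 19.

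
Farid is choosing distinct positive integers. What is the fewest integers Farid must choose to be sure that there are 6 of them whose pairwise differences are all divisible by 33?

Integers whose pairwise differences are multiples of 33 are exactly those sharing a remainder mod 33. By pigeonhole, the 33 residue classes mod 33 are the pigeonholes.
With 165 integers one could put 5 in each residue class and have no class reach 6.
The 166th integer pushes some class to 6, so 33·5 + 1 = 166.

166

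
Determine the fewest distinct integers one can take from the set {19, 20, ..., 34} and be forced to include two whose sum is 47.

12

Group the elements by complementary pair {x, 47−x}: {19,28}, {20,27}, {21,26}, …, giving 5 two-element pairs and 6 integers whose partner 47−x falls outside [19,34].
Pigeonhole: treating each of those 11 groups as a pigeonhole, one can pick one integer per group — 11 integers — with no two summing to 47.
The 12th integer lands in an occupied pair, forcing a sum of 47.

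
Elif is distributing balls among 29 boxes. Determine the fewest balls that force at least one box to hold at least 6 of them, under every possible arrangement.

146

With 145 balls one could put exactly 5 in each of the 29 boxes, and no box would reach 6.
One more ball must land in a box that already has 5, giving it 6.
So 29 × 5 + 1 = 146 balls are required.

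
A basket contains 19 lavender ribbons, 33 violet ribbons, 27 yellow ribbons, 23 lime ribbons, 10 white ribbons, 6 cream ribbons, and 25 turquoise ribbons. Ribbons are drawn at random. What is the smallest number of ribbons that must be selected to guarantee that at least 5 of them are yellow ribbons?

121

In the worst case for collecting yellow ribbons, every non-yellow ribbon comes out first.
There are 19 + 33 + 23 + 10 + 6 + 25 = 116 non-yellow ribbons altogether.
After those, each further ribbon must be yellow, so 116 + 5 = 121 draws guarantee 5 yellow ribbons.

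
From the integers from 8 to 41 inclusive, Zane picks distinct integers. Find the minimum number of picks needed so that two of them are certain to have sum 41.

Group the elements by complementary pair {x, 41−x}: {8,33}, {9,32}, {10,31}, …, giving 13 two-element pairs and 8 integers whose partner 41−x falls outside [8,41].
Pigeonhole: treating each of those 21 groups as a pigeonhole, one can pick one integer per group — 21 integers — with no two summing to 41.
The 22nd integer lands in an occupied pair, forcing a sum of 41.

22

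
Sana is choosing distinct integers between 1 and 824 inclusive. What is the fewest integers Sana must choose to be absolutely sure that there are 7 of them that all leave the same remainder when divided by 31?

The 31 residue classes mod 31 are the pigeonholes.
With 186 integers one could put 6 in each residue class and have no class reach 7.
The 187th integer pushes some class to 7, so 31·6 + 1 = 187.

187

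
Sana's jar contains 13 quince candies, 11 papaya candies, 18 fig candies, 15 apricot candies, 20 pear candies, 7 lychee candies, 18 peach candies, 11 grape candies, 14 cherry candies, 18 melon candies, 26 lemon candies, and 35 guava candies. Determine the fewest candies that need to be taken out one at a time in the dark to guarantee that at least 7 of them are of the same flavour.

73

The 12 flavours are the holes; the candies drawn are the pigeons.
To avoid 7 of any one flavour, the worst case takes at most 6 of each flavour.
That gives 6 + 6 + 6 + 6 + 6 + 6 + 6 + 6 + 6 + 6 + 6 + 6 = 72 candies with no flavour reaching 7.
The next candy forces some flavour to 7, so 72 + 1 = 73.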